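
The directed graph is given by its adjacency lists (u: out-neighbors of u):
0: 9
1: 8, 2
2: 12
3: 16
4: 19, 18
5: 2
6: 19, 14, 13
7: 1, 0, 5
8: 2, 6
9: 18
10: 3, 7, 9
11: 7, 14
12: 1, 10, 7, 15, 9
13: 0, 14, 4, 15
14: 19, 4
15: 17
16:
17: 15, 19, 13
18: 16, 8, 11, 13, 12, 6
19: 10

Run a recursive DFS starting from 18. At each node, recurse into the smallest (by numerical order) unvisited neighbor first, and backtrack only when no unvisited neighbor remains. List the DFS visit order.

Visit 18
18 → 6
6 → 13
13 → 0
0 → 9
13 → 4
4 → 19
19 → 10
10 → 3
3 → 16
10 → 7
7 → 1
1 → 2
2 → 12
12 → 15
15 → 17
1 → 8
7 → 5
13 → 14
18 → 11

18, 6, 13, 0, 9, 4, 19, 10, 3, 16, 7, 1, 2, 12, 15, 17, 8, 5, 14, 11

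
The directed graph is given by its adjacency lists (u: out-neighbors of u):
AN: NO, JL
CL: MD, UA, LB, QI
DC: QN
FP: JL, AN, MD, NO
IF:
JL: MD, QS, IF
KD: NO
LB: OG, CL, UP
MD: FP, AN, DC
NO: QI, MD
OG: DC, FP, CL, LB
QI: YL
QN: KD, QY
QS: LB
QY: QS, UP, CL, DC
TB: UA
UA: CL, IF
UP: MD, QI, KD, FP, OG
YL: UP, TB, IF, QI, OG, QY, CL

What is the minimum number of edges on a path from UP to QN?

3

Level 0: UP
Level 1: FP, KD, MD, OG, QI
Level 2: AN, CL, DC, JL, LB, NO, YL
Level 3: IF, QN, QS, QY, TB, UA
QN first appears at level 3.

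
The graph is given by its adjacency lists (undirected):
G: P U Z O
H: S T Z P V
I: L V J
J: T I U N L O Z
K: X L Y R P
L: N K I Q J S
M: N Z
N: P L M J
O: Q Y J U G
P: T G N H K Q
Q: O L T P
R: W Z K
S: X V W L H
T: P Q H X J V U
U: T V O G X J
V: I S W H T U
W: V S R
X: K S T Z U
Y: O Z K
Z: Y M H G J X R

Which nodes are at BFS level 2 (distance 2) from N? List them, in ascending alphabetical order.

Level 0: N
Level 1: J, L, M, P
Level 2: G, H, I, K, O, Q, S, T, U, Z
Level 3: R, V, W, X, Y

G, H, I, K, O, Q, S, T, U, Z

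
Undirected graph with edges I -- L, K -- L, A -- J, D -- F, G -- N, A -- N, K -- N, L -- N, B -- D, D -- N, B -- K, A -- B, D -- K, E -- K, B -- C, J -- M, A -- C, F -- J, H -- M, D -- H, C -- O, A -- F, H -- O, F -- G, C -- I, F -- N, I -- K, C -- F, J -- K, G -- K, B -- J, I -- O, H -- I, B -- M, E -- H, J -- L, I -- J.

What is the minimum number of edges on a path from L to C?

Level 0: L
Level 1: I, J, K, N
Level 2: A, B, C, D, E, F, G, H, M, O
C first appears at level 2.

2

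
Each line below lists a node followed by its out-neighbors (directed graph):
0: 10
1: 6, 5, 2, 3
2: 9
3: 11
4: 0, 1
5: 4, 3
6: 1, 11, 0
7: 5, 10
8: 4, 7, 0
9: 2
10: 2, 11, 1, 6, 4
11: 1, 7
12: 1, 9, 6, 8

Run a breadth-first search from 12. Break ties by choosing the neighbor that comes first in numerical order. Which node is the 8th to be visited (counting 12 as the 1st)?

Visit 12; enqueue 1, 6, 8, 9 → queue [1, 6, 8, 9]
Visit 1; enqueue 2, 3, 5 → queue [6, 8, 9, 2, 3, 5]
Visit 6; enqueue 0, 11 → queue [8, 9, 2, 3, 5, 0, 11]
Visit 8; enqueue 4, 7 → queue [9, 2, 3, 5, 0, 11, 4, 7]
Visit 9 → queue [2, 3, 5, 0, 11, 4, 7]
Visit 2 → queue [3, 5, 0, 11, 4, 7]
Visit 3 → queue [5, 0, 11, 4, 7]
Visit 5 → queue [0, 11, 4, 7]
Visit 0; enqueue 10 → queue [11, 4, 7, 10]
Visit 11 → queue [4, 7, 10]
Visit 4 → queue [7, 10]
Visit 7 → queue [10]
Visit 10 → queue []

Visit order: 12, 1, 6, 8, 9, 2, 3, 5, 0, 11, 4, 7, 10

5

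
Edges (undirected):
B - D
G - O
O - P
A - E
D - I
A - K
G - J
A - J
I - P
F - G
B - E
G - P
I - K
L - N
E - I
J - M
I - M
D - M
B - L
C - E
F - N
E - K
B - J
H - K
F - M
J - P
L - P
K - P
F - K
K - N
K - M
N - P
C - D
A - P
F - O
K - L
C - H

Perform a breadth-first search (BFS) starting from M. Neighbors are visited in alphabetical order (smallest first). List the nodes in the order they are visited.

Visit M; enqueue D, F, I, J, K → queue [D, F, I, J, K]
Visit D; enqueue B, C → queue [F, I, J, K, B, C]
Visit F; enqueue G, N, O → queue [I, J, K, B, C, G, N, O]
Visit I; enqueue E, P → queue [J, K, B, C, G, N, O, E, P]
Visit J; enqueue A → queue [K, B, C, G, N, O, E, P, A]
Visit K; enqueue H, L → queue [B, C, G, N, O, E, P, A, H, L]
Visit B → queue [C, G, N, O, E, P, A, H, L]
Visit C → queue [G, N, O, E, P, A, H, L]
Visit G → queue [N, O, E, P, A, H, L]
Visit N → queue [O, E, P, A, H, L]
Visit O → queue [E, P, A, H, L]
Visit E → queue [P, A, H, L]
Visit P → queue [A, H, L]
Visit A → queue [H, L]
Visit H → queue [L]
Visit L → queue []

M, D, F, I, J, K, B, C, G, N, O, E, P, A, H, L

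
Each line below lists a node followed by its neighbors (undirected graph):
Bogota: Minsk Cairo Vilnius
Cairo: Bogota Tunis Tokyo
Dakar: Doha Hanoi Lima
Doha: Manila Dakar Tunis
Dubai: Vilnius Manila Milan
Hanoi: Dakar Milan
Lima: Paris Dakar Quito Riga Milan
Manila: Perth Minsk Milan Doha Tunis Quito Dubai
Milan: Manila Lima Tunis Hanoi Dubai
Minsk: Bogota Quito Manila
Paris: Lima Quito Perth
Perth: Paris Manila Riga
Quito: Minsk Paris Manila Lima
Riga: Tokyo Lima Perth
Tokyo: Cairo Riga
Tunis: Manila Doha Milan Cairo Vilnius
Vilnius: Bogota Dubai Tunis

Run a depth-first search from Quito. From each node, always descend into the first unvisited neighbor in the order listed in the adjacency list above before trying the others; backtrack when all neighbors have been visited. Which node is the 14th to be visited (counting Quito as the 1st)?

Dubai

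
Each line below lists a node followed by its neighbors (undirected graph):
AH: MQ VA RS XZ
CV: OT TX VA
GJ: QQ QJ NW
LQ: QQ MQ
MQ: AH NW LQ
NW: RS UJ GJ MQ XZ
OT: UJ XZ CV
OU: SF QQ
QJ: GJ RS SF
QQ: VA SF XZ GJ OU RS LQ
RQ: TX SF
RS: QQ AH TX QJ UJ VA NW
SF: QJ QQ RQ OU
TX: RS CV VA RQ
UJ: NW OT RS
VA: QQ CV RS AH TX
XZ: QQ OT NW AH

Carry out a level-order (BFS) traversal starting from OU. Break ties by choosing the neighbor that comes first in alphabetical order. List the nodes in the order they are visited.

Visit OU; enqueue QQ, SF → queue [QQ, SF]
Visit QQ; enqueue GJ, LQ, RS, VA, XZ → queue [SF, GJ, LQ, RS, VA, XZ]
Visit SF; enqueue QJ, RQ → queue [GJ, LQ, RS, VA, XZ, QJ, RQ]
Visit GJ; enqueue NW → queue [LQ, RS, VA, XZ, QJ, RQ, NW]
Visit LQ; enqueue MQ → queue [RS, VA, XZ, QJ, RQ, NW, MQ]
Visit RS; enqueue AH, TX, UJ → queue [VA, XZ, QJ, RQ, NW, MQ, AH, TX, UJ]
Visit VA; enqueue CV → queue [XZ, QJ, RQ, NW, MQ, AH, TX, UJ, CV]
Visit XZ; enqueue OT → queue [QJ, RQ, NW, MQ, AH, TX, UJ, CV, OT]
Visit QJ → queue [RQ, NW, MQ, AH, TX, UJ, CV, OT]
Visit RQ → queue [NW, MQ, AH, TX, UJ, CV, OT]
Visit NW → queue [MQ, AH, TX, UJ, CV, OT]
Visit MQ → queue [AH, TX, UJ, CV, OT]
Visit AH → queue [TX, UJ, CV, OT]
Visit TX → queue [UJ, CV, OT]
Visit UJ → queue [CV, OT]
Visit CV → queue [OT]
Visit OT → queue []

OU QQ SF GJ LQ RS VA XZ QJ RQ NW MQ AH TX UJ CV OT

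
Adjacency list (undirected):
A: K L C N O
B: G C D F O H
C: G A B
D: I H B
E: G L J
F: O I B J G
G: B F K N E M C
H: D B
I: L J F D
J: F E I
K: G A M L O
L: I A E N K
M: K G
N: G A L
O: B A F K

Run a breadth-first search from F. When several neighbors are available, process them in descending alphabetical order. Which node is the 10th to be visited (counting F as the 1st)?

Visit F; enqueue O, J, I, G, B → queue [O, J, I, G, B]
Visit O; enqueue K, A → queue [J, I, G, B, K, A]
Visit J; enqueue E → queue [I, G, B, K, A, E]
Visit I; enqueue L, D → queue [G, B, K, A, E, L, D]
Visit G; enqueue N, M, C → queue [B, K, A, E, L, D, N, M, C]
Visit B; enqueue H → queue [K, A, E, L, D, N, M, C, H]
Visit K → queue [A, E, L, D, N, M, C, H]
Visit A → queue [E, L, D, N, M, C, H]
Visit E → queue [L, D, N, M, C, H]
Visit L → queue [D, N, M, C, H]
Visit D → queue [N, M, C, H]
Visit N → queue [M, C, H]
Visit M → queue [C, H]
Visit C → queue [H]
Visit H → queue []

Visit order: F, O, J, I, G, B, K, A, E, L, D, N, M, C, H

L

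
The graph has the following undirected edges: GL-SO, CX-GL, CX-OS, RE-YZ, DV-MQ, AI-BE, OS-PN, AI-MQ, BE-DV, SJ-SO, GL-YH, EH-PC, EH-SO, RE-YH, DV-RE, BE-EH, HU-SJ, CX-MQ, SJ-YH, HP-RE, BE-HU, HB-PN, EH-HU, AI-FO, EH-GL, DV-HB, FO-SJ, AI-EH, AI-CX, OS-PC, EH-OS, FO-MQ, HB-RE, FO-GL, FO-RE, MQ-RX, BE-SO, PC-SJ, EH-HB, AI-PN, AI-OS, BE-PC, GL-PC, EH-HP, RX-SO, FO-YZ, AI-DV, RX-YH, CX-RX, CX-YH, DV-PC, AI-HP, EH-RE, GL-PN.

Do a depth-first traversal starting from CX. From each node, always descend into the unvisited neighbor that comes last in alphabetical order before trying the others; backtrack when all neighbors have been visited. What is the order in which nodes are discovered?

Visit CX
CX → YH
YH → SJ
SJ → SO
SO → RX
RX → MQ
MQ → FO
FO → YZ
YZ → RE
RE → HP
HP → EH
EH → PC
PC → OS
OS → PN
PN → HB
HB → DV
DV → BE
BE → HU
BE → AI
PN → GL

CX, YH, SJ, SO, RX, MQ, FO, YZ, RE, HP, EH, PC, OS, PN, HB, DV, BE, HU, AI, GL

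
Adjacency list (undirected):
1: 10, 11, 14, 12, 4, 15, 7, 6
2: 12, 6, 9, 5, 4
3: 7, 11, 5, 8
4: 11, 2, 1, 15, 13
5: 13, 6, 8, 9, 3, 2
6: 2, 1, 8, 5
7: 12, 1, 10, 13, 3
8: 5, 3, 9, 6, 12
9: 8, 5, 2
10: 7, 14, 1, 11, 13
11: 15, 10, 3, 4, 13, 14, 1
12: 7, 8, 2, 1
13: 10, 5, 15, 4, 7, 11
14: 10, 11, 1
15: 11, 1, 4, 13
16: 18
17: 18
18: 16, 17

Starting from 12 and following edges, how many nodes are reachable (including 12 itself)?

BFS from 12 visits: 12, 7, 8, 2, 1, 10, 13, 3, 5, 9, 6, 4, 11, 14, 15
Reachable nodes: 15 of 18 total.

15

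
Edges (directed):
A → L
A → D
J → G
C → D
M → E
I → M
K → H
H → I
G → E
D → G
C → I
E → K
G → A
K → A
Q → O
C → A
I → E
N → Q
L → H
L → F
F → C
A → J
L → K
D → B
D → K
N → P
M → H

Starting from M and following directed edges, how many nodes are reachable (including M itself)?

13

BFS from M visits: M, E, H, K, I, A, D, J, L, B, G, F, C
Reachable nodes: 13 of 17 total.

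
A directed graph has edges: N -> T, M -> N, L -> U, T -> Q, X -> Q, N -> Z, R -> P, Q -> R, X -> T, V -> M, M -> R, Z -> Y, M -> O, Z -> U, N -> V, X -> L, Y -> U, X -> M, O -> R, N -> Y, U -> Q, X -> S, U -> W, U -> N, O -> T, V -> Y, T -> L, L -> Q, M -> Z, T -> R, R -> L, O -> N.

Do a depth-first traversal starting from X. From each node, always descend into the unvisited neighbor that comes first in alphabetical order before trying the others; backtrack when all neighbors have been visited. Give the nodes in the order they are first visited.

Visit X
X → L
L → Q
Q → R
R → P
L → U
U → N
N → T
N → V
V → M
M → O
M → Z
Z → Y
U → W
X → S

X -> L -> Q -> R -> P -> U -> N -> T -> V -> M -> O -> Z -> Y -> W -> S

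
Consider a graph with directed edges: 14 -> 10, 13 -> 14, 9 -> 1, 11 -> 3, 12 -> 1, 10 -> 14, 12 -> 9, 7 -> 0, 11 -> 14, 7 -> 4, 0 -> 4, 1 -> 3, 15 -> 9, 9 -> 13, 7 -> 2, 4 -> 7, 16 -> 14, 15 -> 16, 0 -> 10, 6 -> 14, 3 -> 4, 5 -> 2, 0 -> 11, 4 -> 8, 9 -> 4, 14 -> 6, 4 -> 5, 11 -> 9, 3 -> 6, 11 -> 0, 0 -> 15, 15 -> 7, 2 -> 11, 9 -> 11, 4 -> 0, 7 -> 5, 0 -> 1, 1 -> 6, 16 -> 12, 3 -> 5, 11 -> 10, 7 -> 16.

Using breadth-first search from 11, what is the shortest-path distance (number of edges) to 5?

Level 0: 11
Level 1: 0, 3, 9, 10, 14
Level 2: 1, 4, 5, 6, 13, 15
Level 3: 2, 7, 8, 16
Level 4: 12
5 first appears at level 2.

2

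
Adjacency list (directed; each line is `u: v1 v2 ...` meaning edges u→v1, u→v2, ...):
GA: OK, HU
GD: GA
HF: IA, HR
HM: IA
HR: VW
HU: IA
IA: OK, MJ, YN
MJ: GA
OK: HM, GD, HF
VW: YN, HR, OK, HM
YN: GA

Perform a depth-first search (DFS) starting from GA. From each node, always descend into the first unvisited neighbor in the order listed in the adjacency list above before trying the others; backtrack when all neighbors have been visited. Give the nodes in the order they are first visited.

Visit GA
GA → OK
OK → HM
HM → IA
IA → MJ
IA → YN
OK → GD
OK → HF
HF → HR
HR → VW
GA → HU

GA OK HM IA MJ YN GD HF HR VW HU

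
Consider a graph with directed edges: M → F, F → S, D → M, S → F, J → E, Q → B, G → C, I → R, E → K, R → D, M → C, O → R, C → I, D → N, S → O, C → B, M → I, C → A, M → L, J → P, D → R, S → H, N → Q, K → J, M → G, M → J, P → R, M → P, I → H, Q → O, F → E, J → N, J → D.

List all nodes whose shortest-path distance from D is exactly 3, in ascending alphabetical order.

A, B, E, H, O, S

Level 0: D
Level 1: M, N, R
Level 2: C, F, G, I, J, L, P, Q
Level 3: A, B, E, H, O, S
Level 4: K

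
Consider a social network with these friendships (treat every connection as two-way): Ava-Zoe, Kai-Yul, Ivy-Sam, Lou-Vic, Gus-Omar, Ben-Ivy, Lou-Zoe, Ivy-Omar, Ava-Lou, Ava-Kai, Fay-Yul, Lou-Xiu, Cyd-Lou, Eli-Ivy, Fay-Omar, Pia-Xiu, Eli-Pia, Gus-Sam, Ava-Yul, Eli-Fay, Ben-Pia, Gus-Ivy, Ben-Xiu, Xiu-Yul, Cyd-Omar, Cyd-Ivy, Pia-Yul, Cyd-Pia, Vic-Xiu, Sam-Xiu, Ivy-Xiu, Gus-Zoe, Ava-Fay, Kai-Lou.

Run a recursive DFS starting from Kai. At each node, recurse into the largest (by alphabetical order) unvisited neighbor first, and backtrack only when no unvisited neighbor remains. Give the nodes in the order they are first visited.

Visit Kai
Kai → Yul
Yul → Xiu
Xiu → Vic
Vic → Lou
Lou → Zoe
Zoe → Gus
Gus → Sam
Sam → Ivy
Ivy → Omar
Omar → Fay
Fay → Eli
Eli → Pia
Pia → Cyd
Pia → Ben
Fay → Ava

Kai, Yul, Xiu, Vic, Lou, Zoe, Gus, Sam, Ivy, Omar, Fay, Eli, Pia, Cyd, Ben, Ava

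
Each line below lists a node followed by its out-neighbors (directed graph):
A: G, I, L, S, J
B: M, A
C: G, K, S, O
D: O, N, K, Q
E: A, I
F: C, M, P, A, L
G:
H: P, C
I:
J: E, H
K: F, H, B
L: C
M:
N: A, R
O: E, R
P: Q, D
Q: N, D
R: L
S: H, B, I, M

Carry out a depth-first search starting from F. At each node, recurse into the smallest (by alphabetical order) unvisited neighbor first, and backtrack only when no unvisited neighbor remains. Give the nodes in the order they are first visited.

F, A, G, I, J, E, H, C, K, B, M, O, R, L, S, P, D, N, Q

Visit F
F → A
A → G
A → I
A → J
J → E
J → H
H → C
C → K
K → B
B → M
C → O
O → R
R → L
C → S
H → P
P → D
D → N
D → Q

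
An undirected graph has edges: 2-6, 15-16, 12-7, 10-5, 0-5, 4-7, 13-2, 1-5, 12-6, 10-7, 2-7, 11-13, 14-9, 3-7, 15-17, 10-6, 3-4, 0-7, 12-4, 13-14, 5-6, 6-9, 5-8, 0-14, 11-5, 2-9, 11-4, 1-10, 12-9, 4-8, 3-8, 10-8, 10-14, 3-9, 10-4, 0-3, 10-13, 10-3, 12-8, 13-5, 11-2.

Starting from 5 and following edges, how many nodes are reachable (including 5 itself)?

15

BFS from 5 visits: 5, 0, 1, 6, 8, 10, 11, 13, 3, 7, 14, 2, 9, 12, 4
Reachable nodes: 15 of 18 total.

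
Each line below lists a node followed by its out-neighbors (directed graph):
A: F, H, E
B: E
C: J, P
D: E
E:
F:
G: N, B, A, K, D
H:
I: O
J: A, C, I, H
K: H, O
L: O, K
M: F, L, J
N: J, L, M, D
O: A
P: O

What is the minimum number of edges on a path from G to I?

Level 0: G
Level 1: A, B, D, K, N
Level 2: E, F, H, J, L, M, O
Level 3: C, I
Level 4: P
I first appears at level 3.

3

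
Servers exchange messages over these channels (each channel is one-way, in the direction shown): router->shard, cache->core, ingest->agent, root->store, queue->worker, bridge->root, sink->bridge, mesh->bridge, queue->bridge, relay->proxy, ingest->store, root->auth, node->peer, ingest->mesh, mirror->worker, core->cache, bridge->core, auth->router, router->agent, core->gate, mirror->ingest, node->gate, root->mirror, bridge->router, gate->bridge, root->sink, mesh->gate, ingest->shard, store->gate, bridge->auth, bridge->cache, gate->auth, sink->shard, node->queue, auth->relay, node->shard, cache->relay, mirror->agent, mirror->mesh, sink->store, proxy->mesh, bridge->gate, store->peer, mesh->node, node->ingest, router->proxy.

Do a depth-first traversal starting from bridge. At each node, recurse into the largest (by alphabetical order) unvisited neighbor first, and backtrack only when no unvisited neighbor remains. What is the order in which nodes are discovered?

Visit bridge
bridge → router
router → shard
router → proxy
proxy → mesh
mesh → node
node → queue
queue → worker
node → peer
node → ingest
ingest → store
store → gate
gate → auth
auth → relay
ingest → agent
bridge → root
root → sink
root → mirror
bridge → core
core → cache

bridge, router, shard, proxy, mesh, node, queue, worker, peer, ingest, store, gate, auth, relay, agent, root, sink, mirror, core, cache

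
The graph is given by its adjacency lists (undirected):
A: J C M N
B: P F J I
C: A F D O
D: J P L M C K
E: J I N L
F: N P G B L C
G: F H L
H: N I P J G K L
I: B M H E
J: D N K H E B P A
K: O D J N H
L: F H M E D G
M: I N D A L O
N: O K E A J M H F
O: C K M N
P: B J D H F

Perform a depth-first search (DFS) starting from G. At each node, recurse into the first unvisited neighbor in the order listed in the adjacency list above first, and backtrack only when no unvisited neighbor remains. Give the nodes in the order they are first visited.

G → F → N → O → C → A → J → D → P → B → I → M → L → H → K → E

Visit G
G → F
F → N
N → O
O → C
C → A
A → J
J → D
D → P
P → B
B → I
I → M
M → L
L → H
H → K
L → E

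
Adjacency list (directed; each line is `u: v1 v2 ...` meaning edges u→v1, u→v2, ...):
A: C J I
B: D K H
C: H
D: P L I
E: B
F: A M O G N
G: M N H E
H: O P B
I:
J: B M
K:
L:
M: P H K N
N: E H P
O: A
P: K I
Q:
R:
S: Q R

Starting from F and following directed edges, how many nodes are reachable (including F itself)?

16

BFS from F visits: F, O, N, M, G, A, P, H, E, K, J, I, C, B, D, L
Reachable nodes: 16 of 19 total.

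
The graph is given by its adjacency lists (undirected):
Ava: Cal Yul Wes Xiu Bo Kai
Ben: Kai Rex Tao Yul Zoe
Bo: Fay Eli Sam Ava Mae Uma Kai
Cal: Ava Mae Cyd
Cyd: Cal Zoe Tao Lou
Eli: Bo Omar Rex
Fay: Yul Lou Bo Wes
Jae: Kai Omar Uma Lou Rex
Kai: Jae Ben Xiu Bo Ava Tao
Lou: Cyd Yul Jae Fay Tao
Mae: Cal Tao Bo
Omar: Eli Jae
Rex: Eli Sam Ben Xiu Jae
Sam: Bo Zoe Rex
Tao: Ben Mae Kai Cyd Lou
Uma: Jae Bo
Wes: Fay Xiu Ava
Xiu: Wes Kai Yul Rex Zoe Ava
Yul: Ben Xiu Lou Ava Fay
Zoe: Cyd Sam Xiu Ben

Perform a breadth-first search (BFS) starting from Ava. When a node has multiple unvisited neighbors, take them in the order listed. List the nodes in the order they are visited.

Ava Cal Yul Wes Xiu Bo Kai Mae Cyd Ben Lou Fay Rex Zoe Eli Sam Uma Jae Tao Omar

Visit Ava; enqueue Cal, Yul, Wes, Xiu, Bo, Kai → queue [Cal, Yul, Wes, Xiu, Bo, Kai]
Visit Cal; enqueue Mae, Cyd → queue [Yul, Wes, Xiu, Bo, Kai, Mae, Cyd]
Visit Yul; enqueue Ben, Lou, Fay → queue [Wes, Xiu, Bo, Kai, Mae, Cyd, Ben, Lou, Fay]
Visit Wes → queue [Xiu, Bo, Kai, Mae, Cyd, Ben, Lou, Fay]
Visit Xiu; enqueue Rex, Zoe → queue [Bo, Kai, Mae, Cyd, Ben, Lou, Fay, Rex, Zoe]
Visit Bo; enqueue Eli, Sam, Uma → queue [Kai, Mae, Cyd, Ben, Lou, Fay, Rex, Zoe, Eli, Sam, Uma]
Visit Kai; enqueue Jae, Tao → queue [Mae, Cyd, Ben, Lou, Fay, Rex, Zoe, Eli, Sam, Uma, Jae, Tao]
Visit Mae → queue [Cyd, Ben, Lou, Fay, Rex, Zoe, Eli, Sam, Uma, Jae, Tao]
Visit Cyd → queue [Ben, Lou, Fay, Rex, Zoe, Eli, Sam, Uma, Jae, Tao]
Visit Ben → queue [Lou, Fay, Rex, Zoe, Eli, Sam, Uma, Jae, Tao]
Visit Lou → queue [Fay, Rex, Zoe, Eli, Sam, Uma, Jae, Tao]
Visit Fay → queue [Rex, Zoe, Eli, Sam, Uma, Jae, Tao]
Visit Rex → queue [Zoe, Eli, Sam, Uma, Jae, Tao]
Visit Zoe → queue [Eli, Sam, Uma, Jae, Tao]
Visit Eli; enqueue Omar → queue [Sam, Uma, Jae, Tao, Omar]
Visit Sam → queue [Uma, Jae, Tao, Omar]
Visit Uma → queue [Jae, Tao, Omar]
Visit Jae → queue [Tao, Omar]
Visit Tao → queue [Omar]
Visit Omar → queue []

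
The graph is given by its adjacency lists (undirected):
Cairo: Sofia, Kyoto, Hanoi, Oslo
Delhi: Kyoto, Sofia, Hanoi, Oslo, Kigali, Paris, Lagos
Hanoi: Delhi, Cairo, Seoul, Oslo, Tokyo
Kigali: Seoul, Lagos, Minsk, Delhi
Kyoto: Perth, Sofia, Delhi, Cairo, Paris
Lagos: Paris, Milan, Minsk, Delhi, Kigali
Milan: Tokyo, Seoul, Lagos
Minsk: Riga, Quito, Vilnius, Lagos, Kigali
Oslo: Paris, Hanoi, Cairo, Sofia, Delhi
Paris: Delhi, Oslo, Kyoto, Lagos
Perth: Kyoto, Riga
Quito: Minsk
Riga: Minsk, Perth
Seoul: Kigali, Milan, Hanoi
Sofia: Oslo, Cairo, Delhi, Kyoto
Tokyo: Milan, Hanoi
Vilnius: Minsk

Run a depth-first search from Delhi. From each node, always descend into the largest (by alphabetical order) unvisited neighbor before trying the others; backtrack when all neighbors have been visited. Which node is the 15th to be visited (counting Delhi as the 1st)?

Seoul

Visit Delhi
Delhi → Sofia
Sofia → Oslo
Oslo → Paris
Paris → Lagos
Lagos → Minsk
Minsk → Vilnius
Minsk → Riga
Riga → Perth
Perth → Kyoto
Kyoto → Cairo
Cairo → Hanoi
Hanoi → Tokyo
Tokyo → Milan
Milan → Seoul
Seoul → Kigali
Minsk → Quito

Visit order: Delhi, Sofia, Oslo, Paris, Lagos, Minsk, Vilnius, Riga, Perth, Kyoto, Cairo, Hanoi, Tokyo, Milan, Seoul, Kigali, Quito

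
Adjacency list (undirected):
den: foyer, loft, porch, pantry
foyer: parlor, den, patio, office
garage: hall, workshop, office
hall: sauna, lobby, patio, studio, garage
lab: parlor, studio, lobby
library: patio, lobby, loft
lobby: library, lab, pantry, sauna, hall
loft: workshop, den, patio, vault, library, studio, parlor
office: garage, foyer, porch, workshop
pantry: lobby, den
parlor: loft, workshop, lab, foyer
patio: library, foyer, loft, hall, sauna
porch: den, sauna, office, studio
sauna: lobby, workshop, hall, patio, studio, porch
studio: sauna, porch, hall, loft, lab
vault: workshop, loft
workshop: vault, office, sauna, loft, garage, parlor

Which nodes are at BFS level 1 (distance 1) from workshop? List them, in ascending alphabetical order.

garage, loft, office, parlor, sauna, vault

Level 0: workshop
Level 1: garage, loft, office, parlor, sauna, vault
Level 2: den, foyer, hall, lab, library, lobby, patio, porch, studio
Level 3: pantry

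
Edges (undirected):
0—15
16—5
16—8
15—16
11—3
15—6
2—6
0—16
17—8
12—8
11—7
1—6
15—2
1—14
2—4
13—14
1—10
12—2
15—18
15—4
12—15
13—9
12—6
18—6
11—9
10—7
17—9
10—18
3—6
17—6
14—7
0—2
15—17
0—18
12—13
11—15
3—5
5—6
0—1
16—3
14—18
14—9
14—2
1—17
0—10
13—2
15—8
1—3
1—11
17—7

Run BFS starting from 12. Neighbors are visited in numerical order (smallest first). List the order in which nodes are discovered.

12, 2, 6, 8, 13, 15, 0, 4, 14, 1, 3, 5, 17, 18, 16, 9, 11, 10, 7

Visit 12; enqueue 2, 6, 8, 13, 15 → queue [2, 6, 8, 13, 15]
Visit 2; enqueue 0, 4, 14 → queue [6, 8, 13, 15, 0, 4, 14]
Visit 6; enqueue 1, 3, 5, 17, 18 → queue [8, 13, 15, 0, 4, 14, 1, 3, 5, 17, 18]
Visit 8; enqueue 16 → queue [13, 15, 0, 4, 14, 1, 3, 5, 17, 18, 16]
Visit 13; enqueue 9 → queue [15, 0, 4, 14, 1, 3, 5, 17, 18, 16, 9]
Visit 15; enqueue 11 → queue [0, 4, 14, 1, 3, 5, 17, 18, 16, 9, 11]
Visit 0; enqueue 10 → queue [4, 14, 1, 3, 5, 17, 18, 16, 9, 11, 10]
Visit 4 → queue [14, 1, 3, 5, 17, 18, 16, 9, 11, 10]
Visit 14; enqueue 7 → queue [1, 3, 5, 17, 18, 16, 9, 11, 10, 7]
Visit 1 → queue [3, 5, 17, 18, 16, 9, 11, 10, 7]
Visit 3 → queue [5, 17, 18, 16, 9, 11, 10, 7]
Visit 5 → queue [17, 18, 16, 9, 11, 10, 7]
Visit 17 → queue [18, 16, 9, 11, 10, 7]
Visit 18 → queue [16, 9, 11, 10, 7]
Visit 16 → queue [9, 11, 10, 7]
Visit 9 → queue [11, 10, 7]
Visit 11 → queue [10, 7]
Visit 10 → queue [7]
Visit 7 → queue []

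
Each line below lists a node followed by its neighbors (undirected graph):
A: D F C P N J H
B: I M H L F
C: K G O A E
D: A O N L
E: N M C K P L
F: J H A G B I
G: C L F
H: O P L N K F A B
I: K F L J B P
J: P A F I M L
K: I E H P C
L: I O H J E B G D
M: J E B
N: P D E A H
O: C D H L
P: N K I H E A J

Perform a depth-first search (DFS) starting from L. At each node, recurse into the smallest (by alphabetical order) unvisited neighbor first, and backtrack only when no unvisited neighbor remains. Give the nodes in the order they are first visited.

L B F A C E K H N D O P I J M G

Visit L
L → B
B → F
F → A
A → C
C → E
E → K
K → H
H → N
N → D
D → O
N → P
P → I
I → J
J → M
C → G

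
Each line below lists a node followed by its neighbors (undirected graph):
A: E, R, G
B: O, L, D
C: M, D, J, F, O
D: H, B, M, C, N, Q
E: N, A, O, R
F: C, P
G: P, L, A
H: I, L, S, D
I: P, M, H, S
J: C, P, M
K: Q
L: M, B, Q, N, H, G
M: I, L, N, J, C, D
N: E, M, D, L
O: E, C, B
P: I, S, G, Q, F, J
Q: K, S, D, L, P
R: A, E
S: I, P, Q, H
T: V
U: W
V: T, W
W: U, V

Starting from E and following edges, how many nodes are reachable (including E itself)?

19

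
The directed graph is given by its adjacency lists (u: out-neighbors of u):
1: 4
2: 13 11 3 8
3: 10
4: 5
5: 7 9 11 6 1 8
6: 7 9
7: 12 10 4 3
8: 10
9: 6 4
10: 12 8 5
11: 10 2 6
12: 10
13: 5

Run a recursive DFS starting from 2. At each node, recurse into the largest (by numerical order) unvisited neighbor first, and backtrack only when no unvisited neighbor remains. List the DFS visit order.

2 -> 13 -> 5 -> 11 -> 10 -> 12 -> 8 -> 6 -> 9 -> 4 -> 7 -> 3 -> 1

Visit 2
2 → 13
13 → 5
5 → 11
11 → 10
10 → 12
10 → 8
11 → 6
6 → 9
9 → 4
6 → 7
7 → 3
5 → 1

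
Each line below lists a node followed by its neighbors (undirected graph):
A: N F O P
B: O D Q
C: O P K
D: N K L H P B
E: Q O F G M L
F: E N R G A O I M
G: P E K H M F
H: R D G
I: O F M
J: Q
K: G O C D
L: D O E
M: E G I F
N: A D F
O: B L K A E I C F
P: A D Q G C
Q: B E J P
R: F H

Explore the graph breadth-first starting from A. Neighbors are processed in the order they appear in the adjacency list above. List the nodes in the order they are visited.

A N F O P D E R G I M B L K C Q H J

Visit A; enqueue N, F, O, P → queue [N, F, O, P]
Visit N; enqueue D → queue [F, O, P, D]
Visit F; enqueue E, R, G, I, M → queue [O, P, D, E, R, G, I, M]
Visit O; enqueue B, L, K, C → queue [P, D, E, R, G, I, M, B, L, K, C]
Visit P; enqueue Q → queue [D, E, R, G, I, M, B, L, K, C, Q]
Visit D; enqueue H → queue [E, R, G, I, M, B, L, K, C, Q, H]
Visit E → queue [R, G, I, M, B, L, K, C, Q, H]
Visit R → queue [G, I, M, B, L, K, C, Q, H]
Visit G → queue [I, M, B, L, K, C, Q, H]
Visit I → queue [M, B, L, K, C, Q, H]
Visit M → queue [B, L, K, C, Q, H]
Visit B → queue [L, K, C, Q, H]
Visit L → queue [K, C, Q, H]
Visit K → queue [C, Q, H]
Visit C → queue [Q, H]
Visit Q; enqueue J → queue [H, J]
Visit H → queue [J]
Visit J → queue []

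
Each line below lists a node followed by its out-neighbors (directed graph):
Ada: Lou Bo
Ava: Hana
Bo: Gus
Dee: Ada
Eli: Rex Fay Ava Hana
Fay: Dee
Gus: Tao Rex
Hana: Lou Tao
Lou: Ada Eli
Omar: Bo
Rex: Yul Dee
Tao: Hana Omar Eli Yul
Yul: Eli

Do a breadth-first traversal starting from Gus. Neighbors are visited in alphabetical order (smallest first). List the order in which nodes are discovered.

Gus, Rex, Tao, Dee, Yul, Eli, Hana, Omar, Ada, Ava, Fay, Lou, Bo

Visit Gus; enqueue Rex, Tao → queue [Rex, Tao]
Visit Rex; enqueue Dee, Yul → queue [Tao, Dee, Yul]
Visit Tao; enqueue Eli, Hana, Omar → queue [Dee, Yul, Eli, Hana, Omar]
Visit Dee; enqueue Ada → queue [Yul, Eli, Hana, Omar, Ada]
Visit Yul → queue [Eli, Hana, Omar, Ada]
Visit Eli; enqueue Ava, Fay → queue [Hana, Omar, Ada, Ava, Fay]
Visit Hana; enqueue Lou → queue [Omar, Ada, Ava, Fay, Lou]
Visit Omar; enqueue Bo → queue [Ada, Ava, Fay, Lou, Bo]
Visit Ada → queue [Ava, Fay, Lou, Bo]
Visit Ava → queue [Fay, Lou, Bo]
Visit Fay → queue [Lou, Bo]
Visit Lou → queue [Bo]
Visit Bo → queue []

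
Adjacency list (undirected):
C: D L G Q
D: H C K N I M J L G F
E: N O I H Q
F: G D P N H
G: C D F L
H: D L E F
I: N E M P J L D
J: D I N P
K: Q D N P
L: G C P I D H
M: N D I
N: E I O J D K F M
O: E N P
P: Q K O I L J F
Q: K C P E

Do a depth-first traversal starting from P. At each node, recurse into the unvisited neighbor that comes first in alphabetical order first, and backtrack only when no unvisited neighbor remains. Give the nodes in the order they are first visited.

Visit P
P → F
F → D
D → C
C → G
G → L
L → H
H → E
E → I
I → J
J → N
N → K
K → Q
N → M
N → O

P, F, D, C, G, L, H, E, I, J, N, K, Q, M, O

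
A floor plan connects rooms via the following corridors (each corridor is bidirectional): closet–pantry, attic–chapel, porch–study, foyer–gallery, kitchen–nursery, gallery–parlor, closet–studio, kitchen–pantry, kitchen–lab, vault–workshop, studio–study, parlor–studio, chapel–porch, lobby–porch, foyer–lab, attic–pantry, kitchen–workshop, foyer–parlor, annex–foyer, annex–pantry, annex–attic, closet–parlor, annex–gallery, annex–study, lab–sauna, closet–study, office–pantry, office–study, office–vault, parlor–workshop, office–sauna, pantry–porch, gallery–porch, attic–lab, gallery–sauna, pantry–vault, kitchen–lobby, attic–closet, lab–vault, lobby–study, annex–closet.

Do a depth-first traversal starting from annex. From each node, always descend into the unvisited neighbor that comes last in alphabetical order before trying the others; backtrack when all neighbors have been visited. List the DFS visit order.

Visit annex
annex → study
study → studio
studio → parlor
parlor → workshop
workshop → vault
vault → pantry
pantry → porch
porch → lobby
lobby → kitchen
kitchen → nursery
kitchen → lab
lab → sauna
sauna → office
sauna → gallery
gallery → foyer
lab → attic
attic → closet
attic → chapel

annex → study → studio → parlor → workshop → vault → pantry → porch → lobby → kitchen → nursery → lab → sauna → office → gallery → foyer → attic → closet → chapel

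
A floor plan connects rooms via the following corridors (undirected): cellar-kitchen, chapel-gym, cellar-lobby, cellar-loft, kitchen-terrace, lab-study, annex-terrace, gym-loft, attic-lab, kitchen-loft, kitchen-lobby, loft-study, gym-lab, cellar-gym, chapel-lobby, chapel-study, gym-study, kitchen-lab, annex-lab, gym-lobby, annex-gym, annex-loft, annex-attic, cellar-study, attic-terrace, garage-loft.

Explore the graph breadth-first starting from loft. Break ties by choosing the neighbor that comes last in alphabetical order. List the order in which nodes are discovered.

loft → study → kitchen → gym → garage → cellar → annex → lab → chapel → terrace → lobby → attic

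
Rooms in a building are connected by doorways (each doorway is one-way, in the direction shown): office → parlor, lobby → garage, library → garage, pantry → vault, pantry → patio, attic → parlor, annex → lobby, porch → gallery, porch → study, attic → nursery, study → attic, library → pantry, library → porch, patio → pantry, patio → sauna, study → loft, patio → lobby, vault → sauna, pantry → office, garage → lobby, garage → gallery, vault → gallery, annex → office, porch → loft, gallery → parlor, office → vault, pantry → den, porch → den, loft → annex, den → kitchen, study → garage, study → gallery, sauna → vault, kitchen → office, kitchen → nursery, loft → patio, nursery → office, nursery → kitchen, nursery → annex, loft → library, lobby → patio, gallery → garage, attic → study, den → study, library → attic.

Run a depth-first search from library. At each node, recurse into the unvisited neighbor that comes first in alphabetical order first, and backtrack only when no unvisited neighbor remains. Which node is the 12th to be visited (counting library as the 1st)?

Visit library
library → attic
attic → nursery
nursery → annex
annex → lobby
lobby → garage
garage → gallery
gallery → parlor
lobby → patio
patio → pantry
pantry → den
den → kitchen
kitchen → office
office → vault
vault → sauna
den → study
study → loft
library → porch

Visit order: library, attic, nursery, annex, lobby, garage, gallery, parlor, patio, pantry, den, kitchen, office, vault, sauna, study, loft, porch

kitchen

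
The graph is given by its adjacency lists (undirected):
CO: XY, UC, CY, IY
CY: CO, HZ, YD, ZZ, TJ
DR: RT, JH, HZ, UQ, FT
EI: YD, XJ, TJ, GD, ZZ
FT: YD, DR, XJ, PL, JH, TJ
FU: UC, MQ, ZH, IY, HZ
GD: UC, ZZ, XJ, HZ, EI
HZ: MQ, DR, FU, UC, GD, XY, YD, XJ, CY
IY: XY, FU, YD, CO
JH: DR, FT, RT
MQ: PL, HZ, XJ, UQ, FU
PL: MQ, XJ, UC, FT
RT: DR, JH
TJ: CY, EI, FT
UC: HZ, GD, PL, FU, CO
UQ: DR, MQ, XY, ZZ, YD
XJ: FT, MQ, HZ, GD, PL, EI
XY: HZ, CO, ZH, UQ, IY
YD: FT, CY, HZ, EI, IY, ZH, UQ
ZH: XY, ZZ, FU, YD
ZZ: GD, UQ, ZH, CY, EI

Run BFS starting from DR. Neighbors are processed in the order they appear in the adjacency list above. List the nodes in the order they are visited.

DR, RT, JH, HZ, UQ, FT, MQ, FU, UC, GD, XY, YD, XJ, CY, ZZ, PL, TJ, ZH, IY, CO, EI

Visit DR; enqueue RT, JH, HZ, UQ, FT → queue [RT, JH, HZ, UQ, FT]
Visit RT → queue [JH, HZ, UQ, FT]
Visit JH → queue [HZ, UQ, FT]
Visit HZ; enqueue MQ, FU, UC, GD, XY, YD, XJ, CY → queue [UQ, FT, MQ, FU, UC, GD, XY, YD, XJ, CY]
Visit UQ; enqueue ZZ → queue [FT, MQ, FU, UC, GD, XY, YD, XJ, CY, ZZ]
Visit FT; enqueue PL, TJ → queue [MQ, FU, UC, GD, XY, YD, XJ, CY, ZZ, PL, TJ]
Visit MQ → queue [FU, UC, GD, XY, YD, XJ, CY, ZZ, PL, TJ]
Visit FU; enqueue ZH, IY → queue [UC, GD, XY, YD, XJ, CY, ZZ, PL, TJ, ZH, IY]
Visit UC; enqueue CO → queue [GD, XY, YD, XJ, CY, ZZ, PL, TJ, ZH, IY, CO]
Visit GD; enqueue EI → queue [XY, YD, XJ, CY, ZZ, PL, TJ, ZH, IY, CO, EI]
Visit XY → queue [YD, XJ, CY, ZZ, PL, TJ, ZH, IY, CO, EI]
Visit YD → queue [XJ, CY, ZZ, PL, TJ, ZH, IY, CO, EI]
Visit XJ → queue [CY, ZZ, PL, TJ, ZH, IY, CO, EI]
Visit CY → queue [ZZ, PL, TJ, ZH, IY, CO, EI]
Visit ZZ → queue [PL, TJ, ZH, IY, CO, EI]
Visit PL → queue [TJ, ZH, IY, CO, EI]
Visit TJ → queue [ZH, IY, CO, EI]
Visit ZH → queue [IY, CO, EI]
Visit IY → queue [CO, EI]
Visit CO → queue [EI]
Visit EI → queue []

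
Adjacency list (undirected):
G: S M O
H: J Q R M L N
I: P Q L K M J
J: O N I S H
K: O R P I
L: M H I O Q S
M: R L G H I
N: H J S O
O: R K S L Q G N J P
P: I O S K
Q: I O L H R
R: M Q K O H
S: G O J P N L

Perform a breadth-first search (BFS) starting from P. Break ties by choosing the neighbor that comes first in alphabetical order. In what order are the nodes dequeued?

Visit P; enqueue I, K, O, S → queue [I, K, O, S]
Visit I; enqueue J, L, M, Q → queue [K, O, S, J, L, M, Q]
Visit K; enqueue R → queue [O, S, J, L, M, Q, R]
Visit O; enqueue G, N → queue [S, J, L, M, Q, R, G, N]
Visit S → queue [J, L, M, Q, R, G, N]
Visit J; enqueue H → queue [L, M, Q, R, G, N, H]
Visit L → queue [M, Q, R, G, N, H]
Visit M → queue [Q, R, G, N, H]
Visit Q → queue [R, G, N, H]
Visit R → queue [G, N, H]
Visit G → queue [N, H]
Visit N → queue [H]
Visit H → queue []

P, I, K, O, S, J, L, M, Q, R, G, N, H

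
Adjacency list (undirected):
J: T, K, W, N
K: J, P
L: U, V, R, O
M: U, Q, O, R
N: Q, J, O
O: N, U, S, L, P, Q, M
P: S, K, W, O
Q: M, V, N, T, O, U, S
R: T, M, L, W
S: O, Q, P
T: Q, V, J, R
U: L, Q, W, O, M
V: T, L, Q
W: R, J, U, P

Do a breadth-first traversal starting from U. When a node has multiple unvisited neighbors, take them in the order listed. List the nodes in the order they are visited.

U L Q W O M V R N T S J P K

Visit U; enqueue L, Q, W, O, M → queue [L, Q, W, O, M]
Visit L; enqueue V, R → queue [Q, W, O, M, V, R]
Visit Q; enqueue N, T, S → queue [W, O, M, V, R, N, T, S]
Visit W; enqueue J, P → queue [O, M, V, R, N, T, S, J, P]
Visit O → queue [M, V, R, N, T, S, J, P]
Visit M → queue [V, R, N, T, S, J, P]
Visit V → queue [R, N, T, S, J, P]
Visit R → queue [N, T, S, J, P]
Visit N → queue [T, S, J, P]
Visit T → queue [S, J, P]
Visit S → queue [J, P]
Visit J; enqueue K → queue [P, K]
Visit P → queue [K]
Visit K → queue []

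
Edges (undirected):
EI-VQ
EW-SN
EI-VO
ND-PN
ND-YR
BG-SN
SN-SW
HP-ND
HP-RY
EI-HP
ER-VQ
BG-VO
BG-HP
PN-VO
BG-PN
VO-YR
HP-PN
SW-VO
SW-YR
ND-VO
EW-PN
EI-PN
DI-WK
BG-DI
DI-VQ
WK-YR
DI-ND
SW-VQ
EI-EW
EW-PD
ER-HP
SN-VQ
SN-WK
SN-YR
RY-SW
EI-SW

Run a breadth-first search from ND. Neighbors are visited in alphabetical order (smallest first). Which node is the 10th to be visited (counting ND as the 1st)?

EI

Visit ND; enqueue DI, HP, PN, VO, YR → queue [DI, HP, PN, VO, YR]
Visit DI; enqueue BG, VQ, WK → queue [HP, PN, VO, YR, BG, VQ, WK]
Visit HP; enqueue EI, ER, RY → queue [PN, VO, YR, BG, VQ, WK, EI, ER, RY]
Visit PN; enqueue EW → queue [VO, YR, BG, VQ, WK, EI, ER, RY, EW]
Visit VO; enqueue SW → queue [YR, BG, VQ, WK, EI, ER, RY, EW, SW]
Visit YR; enqueue SN → queue [BG, VQ, WK, EI, ER, RY, EW, SW, SN]
Visit BG → queue [VQ, WK, EI, ER, RY, EW, SW, SN]
Visit VQ → queue [WK, EI, ER, RY, EW, SW, SN]
Visit WK → queue [EI, ER, RY, EW, SW, SN]
Visit EI → queue [ER, RY, EW, SW, SN]
Visit ER → queue [RY, EW, SW, SN]
Visit RY → queue [EW, SW, SN]
Visit EW; enqueue PD → queue [SW, SN, PD]
Visit SW → queue [SN, PD]
Visit SN → queue [PD]
Visit PD → queue []

Visit order: ND, DI, HP, PN, VO, YR, BG, VQ, WK, EI, ER, RY, EW, SW, SN, PD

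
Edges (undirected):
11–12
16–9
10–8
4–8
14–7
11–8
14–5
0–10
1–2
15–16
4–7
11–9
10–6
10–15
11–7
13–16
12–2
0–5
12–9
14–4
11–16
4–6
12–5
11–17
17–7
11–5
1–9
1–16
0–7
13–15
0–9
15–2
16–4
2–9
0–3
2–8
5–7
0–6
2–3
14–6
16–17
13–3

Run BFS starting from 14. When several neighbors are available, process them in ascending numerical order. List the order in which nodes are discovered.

Visit 14; enqueue 4, 5, 6, 7 → queue [4, 5, 6, 7]
Visit 4; enqueue 8, 16 → queue [5, 6, 7, 8, 16]
Visit 5; enqueue 0, 11, 12 → queue [6, 7, 8, 16, 0, 11, 12]
Visit 6; enqueue 10 → queue [7, 8, 16, 0, 11, 12, 10]
Visit 7; enqueue 17 → queue [8, 16, 0, 11, 12, 10, 17]
Visit 8; enqueue 2 → queue [16, 0, 11, 12, 10, 17, 2]
Visit 16; enqueue 1, 9, 13, 15 → queue [0, 11, 12, 10, 17, 2, 1, 9, 13, 15]
Visit 0; enqueue 3 → queue [11, 12, 10, 17, 2, 1, 9, 13, 15, 3]
Visit 11 → queue [12, 10, 17, 2, 1, 9, 13, 15, 3]
Visit 12 → queue [10, 17, 2, 1, 9, 13, 15, 3]
Visit 10 → queue [17, 2, 1, 9, 13, 15, 3]
Visit 17 → queue [2, 1, 9, 13, 15, 3]
Visit 2 → queue [1, 9, 13, 15, 3]
Visit 1 → queue [9, 13, 15, 3]
Visit 9 → queue [13, 15, 3]
Visit 13 → queue [15, 3]
Visit 15 → queue [3]
Visit 3 → queue []

14, 4, 5, 6, 7, 8, 16, 0, 11, 12, 10, 17, 2, 1, 9, 13, 15, 3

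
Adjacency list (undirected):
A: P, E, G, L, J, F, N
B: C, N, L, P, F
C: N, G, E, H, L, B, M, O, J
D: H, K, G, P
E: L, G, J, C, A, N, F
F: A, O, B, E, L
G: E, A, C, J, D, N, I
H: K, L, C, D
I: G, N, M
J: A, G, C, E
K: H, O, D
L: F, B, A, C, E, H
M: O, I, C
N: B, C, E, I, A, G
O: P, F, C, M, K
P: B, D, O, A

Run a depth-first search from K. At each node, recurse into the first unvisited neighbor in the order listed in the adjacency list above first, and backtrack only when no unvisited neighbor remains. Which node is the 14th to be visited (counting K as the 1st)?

I

Visit K
K → H
H → L
L → F
F → A
A → P
P → B
B → C
C → N
N → E
E → G
G → J
G → D
G → I
I → M
M → O

Visit order: K, H, L, F, A, P, B, C, N, E, G, J, D, I, M, O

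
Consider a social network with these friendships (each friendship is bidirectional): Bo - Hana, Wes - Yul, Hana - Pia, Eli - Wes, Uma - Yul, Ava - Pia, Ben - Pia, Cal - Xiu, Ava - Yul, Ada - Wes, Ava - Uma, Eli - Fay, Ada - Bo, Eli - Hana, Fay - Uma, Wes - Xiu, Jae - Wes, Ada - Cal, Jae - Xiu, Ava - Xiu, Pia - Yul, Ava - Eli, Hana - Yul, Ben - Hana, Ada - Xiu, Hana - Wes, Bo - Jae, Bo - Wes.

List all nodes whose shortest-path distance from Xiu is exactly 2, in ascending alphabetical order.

Bo, Eli, Hana, Pia, Uma, Yul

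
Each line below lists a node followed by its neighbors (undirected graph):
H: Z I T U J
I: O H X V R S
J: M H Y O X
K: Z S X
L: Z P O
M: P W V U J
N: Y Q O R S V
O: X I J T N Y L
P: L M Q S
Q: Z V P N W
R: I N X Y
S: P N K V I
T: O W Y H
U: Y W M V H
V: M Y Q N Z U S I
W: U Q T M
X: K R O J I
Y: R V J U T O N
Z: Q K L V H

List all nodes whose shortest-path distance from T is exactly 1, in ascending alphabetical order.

H, O, W, Y

Level 0: T
Level 1: H, O, W, Y
Level 2: I, J, L, M, N, Q, R, U, V, X, Z
Level 3: K, P, S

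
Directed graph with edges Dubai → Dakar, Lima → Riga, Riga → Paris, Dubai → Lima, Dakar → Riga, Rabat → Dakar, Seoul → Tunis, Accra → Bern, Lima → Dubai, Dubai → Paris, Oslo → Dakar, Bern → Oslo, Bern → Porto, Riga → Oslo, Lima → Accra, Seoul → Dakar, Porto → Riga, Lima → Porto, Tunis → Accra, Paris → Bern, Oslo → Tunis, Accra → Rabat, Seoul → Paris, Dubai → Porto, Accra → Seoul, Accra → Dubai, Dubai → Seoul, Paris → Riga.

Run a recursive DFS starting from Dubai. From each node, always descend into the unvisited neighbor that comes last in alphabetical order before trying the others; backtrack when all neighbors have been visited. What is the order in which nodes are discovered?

Dubai Seoul Tunis Accra Rabat Dakar Riga Paris Bern Porto Oslo Lima

Visit Dubai
Dubai → Seoul
Seoul → Tunis
Tunis → Accra
Accra → Rabat
Rabat → Dakar
Dakar → Riga
Riga → Paris
Paris → Bern
Bern → Porto
Bern → Oslo
Dubai → Lima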